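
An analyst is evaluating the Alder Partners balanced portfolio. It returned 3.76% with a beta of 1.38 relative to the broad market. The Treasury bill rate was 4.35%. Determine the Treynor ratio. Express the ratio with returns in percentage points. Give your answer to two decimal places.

-0.43

Treynor = (Rp − Rf) / β = (3.76% − 4.35%) / 1.38 = -0.59 / 1.38 = -0.4275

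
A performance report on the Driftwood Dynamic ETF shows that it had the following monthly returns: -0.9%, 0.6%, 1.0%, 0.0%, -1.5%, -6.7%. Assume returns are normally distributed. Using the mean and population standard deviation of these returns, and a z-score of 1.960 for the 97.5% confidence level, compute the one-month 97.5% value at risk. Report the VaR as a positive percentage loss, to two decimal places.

6.31

r̄ = (-0.9 + 0.6 + 1 + 0 − 1.5 − 6.7) / 6 = -1.2500%
Σ(r − r̄)² = (-0.9 − (-1.2500))² + (0.6 − (-1.2500))² + … = 39.9350
population σ = √(39.9350 / 6) = √6.6558 = 2.5799%
VaR = −(r̄ − z·σ) = −(-1.2500 − 1.960 × 2.5799) = −(-6.3066) = 6.3066%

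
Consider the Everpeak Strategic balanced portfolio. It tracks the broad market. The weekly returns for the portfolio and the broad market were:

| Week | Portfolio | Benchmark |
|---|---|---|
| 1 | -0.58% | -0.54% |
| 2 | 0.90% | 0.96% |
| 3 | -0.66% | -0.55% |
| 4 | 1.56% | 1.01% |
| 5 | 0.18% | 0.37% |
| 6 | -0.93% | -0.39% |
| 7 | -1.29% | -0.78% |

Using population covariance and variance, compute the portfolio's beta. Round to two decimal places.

1.33

r̄p = -0.1171%,  r̄m = 0.0114%
Cov = Σ(rp − r̄p)(rm − r̄m) / 7 = 0.6515
Var(rm) = Σ(rm − r̄m)² / 7 = 0.4903
β = Cov / Var = 0.6515 / 0.4903 = 1.3288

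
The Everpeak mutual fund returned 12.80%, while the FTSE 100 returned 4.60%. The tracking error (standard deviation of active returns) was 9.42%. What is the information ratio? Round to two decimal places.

0.87

IR = (Rp − Rb) / TE = (12.80% − 4.60%) / 9.42% = 8.20% / 9.42% = 0.8705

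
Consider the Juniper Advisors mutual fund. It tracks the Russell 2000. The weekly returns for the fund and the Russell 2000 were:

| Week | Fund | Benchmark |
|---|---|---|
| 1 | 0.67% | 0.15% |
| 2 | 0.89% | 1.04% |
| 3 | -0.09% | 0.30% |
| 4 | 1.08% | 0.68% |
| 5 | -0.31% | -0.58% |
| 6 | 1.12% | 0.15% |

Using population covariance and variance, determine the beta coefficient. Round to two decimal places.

0.73

r̄p = 0.5600%,  r̄m = 0.2900%
Cov = Σ(rp − r̄p)(rm − r̄m) / 6 = 0.1845
Var(rm) = Σ(rm − r̄m)² / 6 = 0.2518
β = Cov / Var = 0.1845 / 0.2518 = 0.7327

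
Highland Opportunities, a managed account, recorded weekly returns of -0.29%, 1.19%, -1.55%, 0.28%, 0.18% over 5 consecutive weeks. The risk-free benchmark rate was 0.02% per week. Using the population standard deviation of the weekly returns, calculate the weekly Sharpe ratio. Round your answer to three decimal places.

-0.065

Mean return μ = -0.190 / 5 = -0.0380%
Σ(r − μ)² = (-0.29 − (-0.0380))² + (1.19 − (-0.0380))² + (-1.55 − (-0.0380))² + … = 4.0063
σ = √[4.0063 / 5] = 0.8951%
Sharpe = (μ − rf) / σ = (-0.0380 − 0.02) / 0.8951 = -0.0580 / 0.8951 = -0.0648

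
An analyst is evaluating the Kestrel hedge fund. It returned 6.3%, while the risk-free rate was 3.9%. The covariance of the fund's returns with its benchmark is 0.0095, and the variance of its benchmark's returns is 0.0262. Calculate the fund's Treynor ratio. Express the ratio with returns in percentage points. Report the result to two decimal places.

β = Cov / Var = 0.0095 / 0.0262 = 0.3626
Treynor = (Rp − Rf) / β = (6.3% − 3.9%) / 0.3626 = 2.40 / 0.3626 = 6.6189

6.62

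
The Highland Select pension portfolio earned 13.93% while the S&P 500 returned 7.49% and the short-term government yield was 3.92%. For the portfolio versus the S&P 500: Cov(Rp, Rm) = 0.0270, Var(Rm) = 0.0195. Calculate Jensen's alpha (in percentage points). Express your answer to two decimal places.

β = Cov / Var = 0.0270 / 0.0195 = 1.3846
E[R] = Rf + β(Rm − Rf) = 3.92% + 1.3846 × (7.49% − 3.92%) = 8.8630%
α = Rp − E[R] = 13.93% − 8.8630% = 5.0670

5.07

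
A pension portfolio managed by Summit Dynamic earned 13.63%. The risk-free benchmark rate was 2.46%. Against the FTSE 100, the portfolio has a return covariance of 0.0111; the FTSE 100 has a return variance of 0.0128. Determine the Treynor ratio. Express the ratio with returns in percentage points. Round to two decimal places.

β = Cov / Var = 0.0111 / 0.0128 = 0.8672
Treynor = (Rp − Rf) / β = (13.63% − 2.46%) / 0.8672 = 11.17 / 0.8672 = 12.8805

12.88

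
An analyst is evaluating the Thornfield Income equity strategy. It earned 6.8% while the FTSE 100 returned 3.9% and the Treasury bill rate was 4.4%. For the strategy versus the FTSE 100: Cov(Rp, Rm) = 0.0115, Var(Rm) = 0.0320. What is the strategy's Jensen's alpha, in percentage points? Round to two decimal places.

2.58

β = Cov / Var = 0.0115 / 0.0320 = 0.3594
E[R] = Rf + β(Rm − Rf) = 4.4% + 0.3594 × (3.9% − 4.4%) = 4.2203%
α = Rp − E[R] = 6.8% − 4.2203% = 2.5797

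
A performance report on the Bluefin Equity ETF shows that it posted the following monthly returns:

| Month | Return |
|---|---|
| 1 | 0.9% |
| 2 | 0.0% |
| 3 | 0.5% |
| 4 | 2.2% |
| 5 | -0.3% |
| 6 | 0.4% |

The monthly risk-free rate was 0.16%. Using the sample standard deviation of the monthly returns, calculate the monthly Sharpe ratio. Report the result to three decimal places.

0.519

μ = (0.9 + 0 + 0.5 + 2.2 − 0.3 + 0.4) / 6 = 3.70 / 6 = 0.6167%
Sample σ = √[Σ(r − μ)² / 5] = √[3.8683 / 5] = √0.7737 = 0.8796%
Sharpe = (μ − rf) / σ = (0.6167 − 0.16) / 0.8796 = 0.4567 / 0.8796 = 0.5192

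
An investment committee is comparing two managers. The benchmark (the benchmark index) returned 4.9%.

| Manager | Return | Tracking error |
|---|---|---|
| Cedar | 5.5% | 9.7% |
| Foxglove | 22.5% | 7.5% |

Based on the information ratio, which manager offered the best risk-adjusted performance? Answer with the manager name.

Foxglove

Cedar: IR = (5.5% − 4.9%) / 9.7% = 0.062
Foxglove: IR = (22.5% − 4.9%) / 7.5% = 2.347
Highest: Foxglove (2.347).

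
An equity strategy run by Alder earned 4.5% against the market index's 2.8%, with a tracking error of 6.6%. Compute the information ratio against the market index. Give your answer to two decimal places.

0.26

IR = (Rp − Rb) / TE = (4.5% − 2.8%) / 6.6% = 1.70% / 6.6% = 0.2576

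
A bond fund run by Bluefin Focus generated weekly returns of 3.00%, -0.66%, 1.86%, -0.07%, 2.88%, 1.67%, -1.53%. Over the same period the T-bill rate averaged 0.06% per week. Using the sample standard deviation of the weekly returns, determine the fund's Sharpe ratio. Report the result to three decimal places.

0.540

Mean return μ = 7.150 / 7 = 1.0214%
Σ(r − μ)² = (3 − 1.0214)² + (-0.66 − 1.0214)² + … = 19.0211
σ = √[19.0211 / 6] = 1.7805%
Sharpe = (μ − rf) / σ = (1.0214 − 0.06) / 1.7805 = 0.9614 / 1.7805 = 0.5400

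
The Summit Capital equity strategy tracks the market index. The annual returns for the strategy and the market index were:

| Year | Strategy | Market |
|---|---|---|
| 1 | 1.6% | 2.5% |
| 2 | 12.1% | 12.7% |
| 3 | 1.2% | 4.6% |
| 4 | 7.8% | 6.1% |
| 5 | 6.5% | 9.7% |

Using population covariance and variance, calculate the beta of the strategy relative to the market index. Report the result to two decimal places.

r̄p = 5.8400%,  r̄m = 7.1200%
Cov = Σ(rp − r̄p)(rm − r̄m) / 5 = 13.1832
Var(rm) = Σ(rm − r̄m)² / 5 = 13.3056
β = Cov / Var = 13.1832 / 13.3056 = 0.9908

0.99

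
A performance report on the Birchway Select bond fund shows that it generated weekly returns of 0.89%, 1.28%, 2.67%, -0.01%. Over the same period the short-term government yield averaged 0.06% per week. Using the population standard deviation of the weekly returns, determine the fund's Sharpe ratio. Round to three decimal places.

r̄ = (0.89 + 1.28 + 2.67 − 0.01) / 4 = 4.830 / 4 = 1.2075%
Σ(r − r̄)² = 3.7273; population σ = √(3.7273/4) = 0.9653%
Sharpe = (r̄ − rf) / σ = (1.2075 − 0.06) / 0.9653 = 1.1475 / 0.9653 = 1.1887

1.189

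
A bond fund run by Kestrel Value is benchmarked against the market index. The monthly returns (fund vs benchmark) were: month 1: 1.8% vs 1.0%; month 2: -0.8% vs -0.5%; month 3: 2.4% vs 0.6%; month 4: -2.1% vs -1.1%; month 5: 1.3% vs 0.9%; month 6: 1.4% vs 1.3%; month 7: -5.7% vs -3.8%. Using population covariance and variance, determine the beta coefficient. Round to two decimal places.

1.56

r̄p = -0.2429%,  r̄m = -0.2286%
Cov = Σ(rp − r̄p)(rm − r̄m) / 7 = 4.3159
Var(rm) = Σ(rm − r̄m)² / 7 = 2.7706
β = Cov / Var = 4.3159 / 2.7706 = 1.5577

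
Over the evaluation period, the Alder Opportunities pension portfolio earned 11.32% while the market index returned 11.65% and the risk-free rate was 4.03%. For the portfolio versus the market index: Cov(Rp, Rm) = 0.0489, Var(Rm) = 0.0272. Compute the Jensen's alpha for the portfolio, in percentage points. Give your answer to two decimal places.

-6.41

β = Cov / Var = 0.0489 / 0.0272 = 1.7978
E[R] = Rf + β(Rm − Rf) = 4.03% + 1.7978 × (11.65% − 4.03%) = 17.7292%
α = Rp − E[R] = 11.32% − 17.7292% = -6.4092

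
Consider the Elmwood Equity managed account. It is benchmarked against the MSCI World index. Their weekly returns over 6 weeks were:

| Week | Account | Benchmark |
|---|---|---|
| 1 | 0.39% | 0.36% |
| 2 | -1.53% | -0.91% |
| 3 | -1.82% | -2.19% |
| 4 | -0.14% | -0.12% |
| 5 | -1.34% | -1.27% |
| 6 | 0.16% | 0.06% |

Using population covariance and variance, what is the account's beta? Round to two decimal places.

r̄p = -0.7133%,  r̄m = -0.6783%
Cov = Σ(rp − r̄p)(rm − r̄m) / 6 = 0.7239
Var(rm) = Σ(rm − r̄m)² / 6 = 0.7706
β = Cov / Var = 0.7239 / 0.7706 = 0.9394

0.94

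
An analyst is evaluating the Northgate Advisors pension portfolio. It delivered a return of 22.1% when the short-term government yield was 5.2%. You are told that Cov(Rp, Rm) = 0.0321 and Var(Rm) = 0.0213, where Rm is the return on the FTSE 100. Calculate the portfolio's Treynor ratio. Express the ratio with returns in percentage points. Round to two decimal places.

β = Cov / Var = 0.0321 / 0.0213 = 1.5070
Treynor = (Rp − Rf) / β = (22.1% − 5.2%) / 1.5070 = 16.90 / 1.5070 = 11.2143

11.21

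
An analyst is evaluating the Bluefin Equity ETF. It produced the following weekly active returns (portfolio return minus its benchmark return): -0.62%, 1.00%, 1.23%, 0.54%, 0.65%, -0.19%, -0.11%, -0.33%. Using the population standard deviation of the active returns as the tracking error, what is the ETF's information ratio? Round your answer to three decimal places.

0.430

r̄ = (-0.62 + 1 + 1.23 + 0.54 + 0.65 − 0.19 − 0.11 − 0.33) / 8 = 0.2713%
Population std dev = √[3.1799 / 8] = 0.6305%
IR = r̄ / tracking error = 0.2713 / 0.6305 = 0.4303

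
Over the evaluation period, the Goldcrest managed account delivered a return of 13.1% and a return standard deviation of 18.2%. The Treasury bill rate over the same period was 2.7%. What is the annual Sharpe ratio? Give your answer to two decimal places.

0.57

Sharpe = (Rp − Rf) / σp = (13.1% − 2.7%) / 18.2% = 10.40% / 18.2% = 0.5714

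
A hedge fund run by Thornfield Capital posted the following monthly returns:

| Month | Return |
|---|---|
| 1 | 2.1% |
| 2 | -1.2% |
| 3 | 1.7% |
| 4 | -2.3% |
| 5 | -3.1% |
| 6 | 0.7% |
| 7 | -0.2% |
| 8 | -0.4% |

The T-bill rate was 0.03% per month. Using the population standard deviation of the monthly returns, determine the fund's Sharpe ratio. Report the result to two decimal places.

r̄ = (2.1 − 1.2 + 1.7 − 2.3 − 3.1 + 0.7 − 0.2 − 0.4) / 8 = -0.3375%
Σ(r − r̄)² = (2.1 − (-0.3375))² + (-1.2 − (-0.3375))² + (1.7 − (-0.3375))² + … = 23.4188
σ = √[23.4188 / 8] = 1.7110%
Sharpe = (r̄ − rf) / σ = (-0.3375 − 0.03) / 1.7110 = -0.3675 / 1.7110 = -0.2148

-0.21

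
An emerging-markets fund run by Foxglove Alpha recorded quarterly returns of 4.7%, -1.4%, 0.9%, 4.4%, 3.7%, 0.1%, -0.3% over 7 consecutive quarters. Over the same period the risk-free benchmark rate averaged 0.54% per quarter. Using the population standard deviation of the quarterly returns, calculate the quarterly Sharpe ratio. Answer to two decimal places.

0.52

Mean return μ = 12.10 / 7 = 1.7286%
Σ(r − μ)² = (4.7 − 1.7286)² + (-1.4 − 1.7286)² + … = 37.0943
population σ = √(37.0943 / 7) = √5.2992 = 2.3020%
Sharpe = (μ − rf) / σ = (1.7286 − 0.54) / 2.3020 = 1.1886 / 2.3020 = 0.5163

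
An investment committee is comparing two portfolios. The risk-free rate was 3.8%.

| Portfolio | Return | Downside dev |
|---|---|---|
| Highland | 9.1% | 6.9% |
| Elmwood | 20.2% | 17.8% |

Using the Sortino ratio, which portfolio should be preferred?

Highland: Sortino ratio = (9.1% − 3.8%) / 6.9% = 0.768
Elmwood: Sortino ratio = (20.2% − 3.8%) / 17.8% = 0.921
Highest: Elmwood (0.921).

Elmwood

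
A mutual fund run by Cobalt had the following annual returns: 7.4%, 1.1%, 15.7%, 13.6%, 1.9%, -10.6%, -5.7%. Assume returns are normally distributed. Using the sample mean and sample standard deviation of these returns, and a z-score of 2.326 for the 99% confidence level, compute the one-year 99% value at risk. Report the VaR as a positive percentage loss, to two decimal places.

19.08

μ = (7.4 + 1.1 + 15.7 + 13.6 + 1.9 − 10.6 − 5.7) / 7 = 23.40 / 7 = 3.3429%
Σ(r − μ)² = 557.6571; sample σ = √(557.6571/6) = 9.6407%
VaR = −(μ − z·σ) = −(3.3429 − 2.326 × 9.6407) = −(-19.0814) = 19.0814%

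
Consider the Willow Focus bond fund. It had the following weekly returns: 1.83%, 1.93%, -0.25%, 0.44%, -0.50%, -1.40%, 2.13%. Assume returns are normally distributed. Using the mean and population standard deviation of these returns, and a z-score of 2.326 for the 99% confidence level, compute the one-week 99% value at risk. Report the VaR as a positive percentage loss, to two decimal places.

2.39

r̄ = (1.83 + 1.93 − 0.25 + 0.44 − 0.5 − 1.4 + 2.13) / 7 = 4.180 / 7 = 0.5971%
Σ(r − r̄)² = 11.5807; population σ = √(11.5807/7) = 1.2862%
VaR = −(r̄ − z·σ) = −(0.5971 − 2.326 × 1.2862) = −(-2.3946) = 2.3946%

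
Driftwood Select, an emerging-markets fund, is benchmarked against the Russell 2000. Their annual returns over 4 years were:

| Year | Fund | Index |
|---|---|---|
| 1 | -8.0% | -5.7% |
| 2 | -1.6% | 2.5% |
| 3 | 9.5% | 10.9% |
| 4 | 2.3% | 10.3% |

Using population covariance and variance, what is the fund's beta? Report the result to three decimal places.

r̄p = 0.5500%,  r̄m = 4.5000%
Cov = Σ(rp − r̄p)(rm − r̄m) / 4 = 39.7350
Var(rm) = Σ(rm − r̄m)² / 4 = 45.6600
β = Cov / Var = 39.7350 / 45.6600 = 0.8702

0.870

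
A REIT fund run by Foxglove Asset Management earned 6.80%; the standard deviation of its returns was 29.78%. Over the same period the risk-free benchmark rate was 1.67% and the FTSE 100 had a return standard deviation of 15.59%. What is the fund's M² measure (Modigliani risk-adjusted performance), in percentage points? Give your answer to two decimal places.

4.36

Sharpe = (Rp − Rf) / σp = (6.80% − 1.67%) / 29.78% = 0.1723
M² = Rf + Sharpe × σm = 1.67% + 0.1723 × 15.59% = 4.3562%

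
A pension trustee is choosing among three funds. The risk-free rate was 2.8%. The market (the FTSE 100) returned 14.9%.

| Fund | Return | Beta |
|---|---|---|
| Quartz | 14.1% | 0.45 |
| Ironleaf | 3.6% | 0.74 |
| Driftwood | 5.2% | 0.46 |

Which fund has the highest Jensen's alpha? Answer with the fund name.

Quartz

Quartz: α = 14.1% − [2.8% + 0.45 × (14.9% − 2.8%)] = 5.855
Ironleaf: α = 3.6% − [2.8% + 0.74 × (14.9% − 2.8%)] = -8.154
Driftwood: α = 5.2% − [2.8% + 0.46 × (14.9% − 2.8%)] = -3.166
Highest: Quartz (5.855).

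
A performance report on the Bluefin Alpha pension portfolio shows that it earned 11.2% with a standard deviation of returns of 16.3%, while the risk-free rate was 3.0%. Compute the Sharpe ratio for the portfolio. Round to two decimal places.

Sharpe = (Rp − Rf) / σp = (11.2% − 3.0%) / 16.3% = 8.20% / 16.3% = 0.5031

0.50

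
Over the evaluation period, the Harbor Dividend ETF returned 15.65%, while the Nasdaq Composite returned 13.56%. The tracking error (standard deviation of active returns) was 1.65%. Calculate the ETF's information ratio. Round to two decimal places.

IR = (Rp − Rb) / TE = (15.65% − 13.56%) / 1.65% = 2.09% / 1.65% = 1.2667

1.27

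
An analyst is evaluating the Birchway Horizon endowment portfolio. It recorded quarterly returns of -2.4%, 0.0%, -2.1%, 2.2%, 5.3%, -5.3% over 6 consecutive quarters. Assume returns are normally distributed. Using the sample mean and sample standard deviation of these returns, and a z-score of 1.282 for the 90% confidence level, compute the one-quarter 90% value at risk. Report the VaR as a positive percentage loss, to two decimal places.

Mean return r̄ = -2.30 / 6 = -0.3833%
Sample σ = √[Σ(r − r̄)² / 5] = √[70.3083 / 5] = √14.0617 = 3.7499%
VaR = −(r̄ − z·σ) = −(-0.3833 − 1.282 × 3.7499) = −(-5.1907) = 5.1907%

5.19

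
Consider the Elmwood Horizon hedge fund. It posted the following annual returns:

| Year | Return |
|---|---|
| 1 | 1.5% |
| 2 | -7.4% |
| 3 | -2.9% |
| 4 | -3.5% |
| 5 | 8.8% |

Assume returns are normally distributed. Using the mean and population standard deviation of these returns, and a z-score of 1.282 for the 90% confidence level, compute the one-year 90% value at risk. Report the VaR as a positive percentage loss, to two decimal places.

7.78

r̄ = (1.5 − 7.4 − 2.9 − 3.5 + 8.8) / 5 = -0.7000%
Σ(r − r̄)² = 152.6600; population σ = √(152.6600/5) = 5.5256%
VaR = −(r̄ − z·σ) = −(-0.7000 − 1.282 × 5.5256) = −(-7.7838) = 7.7838%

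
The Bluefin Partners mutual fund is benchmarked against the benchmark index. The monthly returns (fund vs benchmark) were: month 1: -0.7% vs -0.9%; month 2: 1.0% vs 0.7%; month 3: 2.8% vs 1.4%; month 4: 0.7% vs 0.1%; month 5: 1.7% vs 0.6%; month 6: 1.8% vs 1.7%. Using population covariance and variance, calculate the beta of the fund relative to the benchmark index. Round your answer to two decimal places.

r̄p = 1.2167%,  r̄m = 0.6000%
Cov = Σ(rp − r̄p)(rm − r̄m) / 6 = 0.8367
Var(rm) = Σ(rm − r̄m)² / 6 = 0.7267
β = Cov / Var = 0.8367 / 0.7267 = 1.1514

1.15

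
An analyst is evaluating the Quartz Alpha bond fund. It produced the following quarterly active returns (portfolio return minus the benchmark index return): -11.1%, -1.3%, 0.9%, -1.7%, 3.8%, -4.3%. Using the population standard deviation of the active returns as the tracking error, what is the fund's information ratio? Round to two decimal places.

r̄ = (-11.1 − 1.3 + 0.9 − 1.7 + 3.8 − 4.3) / 6 = -2.2833%
Σ(r − r̄)² = 130.2483; population σ = √(130.2483/6) = 4.6592%
IR = r̄ / tracking error = -2.2833 / 4.6592 = -0.4901

-0.49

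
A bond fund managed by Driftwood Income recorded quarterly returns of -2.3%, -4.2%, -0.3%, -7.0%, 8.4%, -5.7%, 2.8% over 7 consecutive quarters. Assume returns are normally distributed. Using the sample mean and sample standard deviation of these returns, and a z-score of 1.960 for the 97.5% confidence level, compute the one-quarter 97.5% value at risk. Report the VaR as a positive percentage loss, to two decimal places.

11.71

Mean return r̄ = -8.30 / 7 = -1.1857%
Sample σ = √[Σ(r − r̄)² / 6] = √[173.0686 / 6] = √28.8448 = 5.3707%
VaR = −(r̄ − z·σ) = −(-1.1857 − 1.960 × 5.3707) = −(-11.7123) = 11.7123%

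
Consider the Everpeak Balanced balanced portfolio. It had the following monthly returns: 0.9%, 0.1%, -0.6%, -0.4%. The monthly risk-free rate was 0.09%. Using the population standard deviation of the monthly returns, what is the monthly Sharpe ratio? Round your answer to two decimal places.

-0.16

r̄ = (0.9 + 0.1 − 0.6 − 0.4) / 4 = 0.00 / 4 = 0.0000%
Population σ = √[Σ(r − r̄)² / 4] = √[1.3400 / 4] = √0.3350 = 0.5788%
Sharpe = (r̄ − rf) / σ = (0.0000 − 0.09) / 0.5788 = -0.0900 / 0.5788 = -0.1555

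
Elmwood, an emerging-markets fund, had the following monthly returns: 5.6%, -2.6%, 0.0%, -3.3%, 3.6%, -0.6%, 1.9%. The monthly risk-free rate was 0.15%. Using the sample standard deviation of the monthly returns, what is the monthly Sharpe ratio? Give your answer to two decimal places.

0.16

r̄ = (5.6 − 2.6 + 0 − 3.3 + 3.6 − 0.6 + 1.9) / 7 = 4.60 / 7 = 0.6571%
Σ(r − r̄)² = (5.6 − 0.6571)² + (-2.6 − 0.6571)² + (0 − 0.6571)² + … = 62.9171
σ = √[62.9171 / 6] = 3.2382%
Sharpe = (r̄ − rf) / σ = (0.6571 − 0.15) / 3.2382 = 0.5071 / 3.2382 = 0.1566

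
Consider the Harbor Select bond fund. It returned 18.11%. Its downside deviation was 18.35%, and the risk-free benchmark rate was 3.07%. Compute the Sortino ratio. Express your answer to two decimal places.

0.82

Sortino = (Rp − Rf) / σd = (18.11% − 3.07%) / 18.35% = 15.04% / 18.35% = 0.8196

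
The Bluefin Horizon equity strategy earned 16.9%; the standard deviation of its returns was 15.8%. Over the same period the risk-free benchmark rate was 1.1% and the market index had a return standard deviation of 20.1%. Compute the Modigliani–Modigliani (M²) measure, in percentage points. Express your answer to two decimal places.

Sharpe = (Rp − Rf) / σp = (16.9% − 1.1%) / 15.8% = 1.0000
M² = Rf + Sharpe × σm = 1.1% + 1.0000 × 20.1% = 21.2000%

21.20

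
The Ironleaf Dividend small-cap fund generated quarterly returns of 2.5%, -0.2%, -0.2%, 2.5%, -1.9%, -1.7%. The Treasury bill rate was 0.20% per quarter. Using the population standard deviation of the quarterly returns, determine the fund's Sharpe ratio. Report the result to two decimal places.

-0.02

μ = (2.5 − 0.2 − 0.2 + 2.5 − 1.9 − 1.7) / 6 = 0.1667%
Σ(r − μ)² = 18.9133; population σ = √(18.9133/6) = 1.7754%
Sharpe = (μ − rf) / σ = (0.1667 − 0.2) / 1.7754 = -0.0333 / 1.7754 = -0.0188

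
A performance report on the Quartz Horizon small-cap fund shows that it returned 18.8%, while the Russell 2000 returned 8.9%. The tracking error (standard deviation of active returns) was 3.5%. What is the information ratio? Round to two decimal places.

IR = (Rp − Rb) / TE = (18.8% − 8.9%) / 3.5% = 9.90% / 3.5% = 2.8286

2.83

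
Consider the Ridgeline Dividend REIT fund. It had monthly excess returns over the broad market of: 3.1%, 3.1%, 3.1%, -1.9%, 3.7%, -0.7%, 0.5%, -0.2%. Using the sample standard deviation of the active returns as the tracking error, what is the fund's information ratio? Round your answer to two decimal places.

0.62

r̄ = (3.1 + 3.1 + 3.1 − 1.9 + 3.7 − 0.7 + 0.5 − 0.2) / 8 = 10.70 / 8 = 1.3375%
Σ(r − r̄)² = 32.5988; sample σ = √(32.5988/7) = 2.1580%
IR = r̄ / tracking error = 1.3375 / 2.1580 = 0.6198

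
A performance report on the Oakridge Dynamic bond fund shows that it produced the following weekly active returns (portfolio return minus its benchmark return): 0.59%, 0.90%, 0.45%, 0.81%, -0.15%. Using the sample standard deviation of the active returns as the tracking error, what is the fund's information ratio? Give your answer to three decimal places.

1.255

μ = (0.59 + 0.9 + 0.45 + 0.81 − 0.15) / 5 = 0.5200%
Σ(r − μ)² = (0.59 − 0.5200)² + (0.9 − 0.5200)² + (0.45 − 0.5200)² + … = 0.6872
σ = √[0.6872 / 4] = 0.4145%
IR = μ / tracking error = 0.5200 / 0.4145 = 1.2545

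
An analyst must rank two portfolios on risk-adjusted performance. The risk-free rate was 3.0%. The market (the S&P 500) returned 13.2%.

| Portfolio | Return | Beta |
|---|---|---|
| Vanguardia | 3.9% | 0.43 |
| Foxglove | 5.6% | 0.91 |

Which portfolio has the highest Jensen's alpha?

Vanguardia: α = 3.9% − [3.0% + 0.43 × (13.2% − 3.0%)] = -3.486
Foxglove: α = 5.6% − [3.0% + 0.91 × (13.2% − 3.0%)] = -6.682
Highest: Vanguardia (-3.486).

Vanguardia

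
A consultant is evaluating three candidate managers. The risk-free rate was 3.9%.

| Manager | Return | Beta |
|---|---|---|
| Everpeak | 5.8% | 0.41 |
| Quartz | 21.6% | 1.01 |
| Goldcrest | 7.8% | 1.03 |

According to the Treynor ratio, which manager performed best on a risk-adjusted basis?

Everpeak: Treynor = (5.8% − 3.9%) / 0.41 = 4.634
Quartz: Treynor = (21.6% − 3.9%) / 1.01 = 17.525
Goldcrest: Treynor = (7.8% − 3.9%) / 1.03 = 3.786
Highest: Quartz (17.525).

Quartz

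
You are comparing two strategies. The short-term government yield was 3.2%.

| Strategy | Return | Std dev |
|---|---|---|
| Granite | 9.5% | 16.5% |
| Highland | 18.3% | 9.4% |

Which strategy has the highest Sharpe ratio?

Granite: Sharpe ratio = (9.5% − 3.2%) / 16.5% = 0.382
Highland: Sharpe ratio = (18.3% − 3.2%) / 9.4% = 1.606
Highest: Highland (1.606).

Highland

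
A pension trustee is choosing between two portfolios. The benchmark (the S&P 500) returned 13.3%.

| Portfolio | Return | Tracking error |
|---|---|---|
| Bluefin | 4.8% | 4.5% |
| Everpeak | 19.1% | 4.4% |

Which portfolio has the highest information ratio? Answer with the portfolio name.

Everpeak

Bluefin: IR = (4.8% − 13.3%) / 4.5% = -1.889
Everpeak: IR = (19.1% − 13.3%) / 4.4% = 1.318
Highest: Everpeak (1.318).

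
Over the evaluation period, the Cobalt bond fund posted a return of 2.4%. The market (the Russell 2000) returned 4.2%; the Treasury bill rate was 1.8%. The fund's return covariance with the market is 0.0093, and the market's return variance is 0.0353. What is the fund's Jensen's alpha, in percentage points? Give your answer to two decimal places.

-0.03

β = Cov / Var = 0.0093 / 0.0353 = 0.2635
E[R] = Rf + β(Rm − Rf) = 1.8% + 0.2635 × (4.2% − 1.8%) = 2.4324%
α = Rp − E[R] = 2.4% − 2.4324% = -0.0324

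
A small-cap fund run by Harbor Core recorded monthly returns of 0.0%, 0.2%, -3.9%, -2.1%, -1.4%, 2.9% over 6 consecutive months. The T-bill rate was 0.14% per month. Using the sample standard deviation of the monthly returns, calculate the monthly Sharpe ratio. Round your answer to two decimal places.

-0.37

r̄ = (0 + 0.2 − 3.9 − 2.1 − 1.4 + 2.9) / 6 = -4.30 / 6 = -0.7167%
Σ(r − r̄)² = 26.9483; sample σ = √(26.9483/5) = 2.3216%
Sharpe = (r̄ − rf) / σ = (-0.7167 − 0.14) / 2.3216 = -0.8567 / 2.3216 = -0.3690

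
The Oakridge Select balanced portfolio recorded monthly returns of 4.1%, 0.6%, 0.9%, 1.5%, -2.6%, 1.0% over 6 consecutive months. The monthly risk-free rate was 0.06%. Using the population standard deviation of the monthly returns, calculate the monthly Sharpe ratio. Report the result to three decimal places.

0.438

r̄ = (4.1 + 0.6 + 0.9 + 1.5 − 2.6 + 1) / 6 = 5.50 / 6 = 0.9167%
Population std dev = √[22.9483 / 6] = 1.9557%
Sharpe = (r̄ − rf) / σ = (0.9167 − 0.06) / 1.9557 = 0.8567 / 1.9557 = 0.4381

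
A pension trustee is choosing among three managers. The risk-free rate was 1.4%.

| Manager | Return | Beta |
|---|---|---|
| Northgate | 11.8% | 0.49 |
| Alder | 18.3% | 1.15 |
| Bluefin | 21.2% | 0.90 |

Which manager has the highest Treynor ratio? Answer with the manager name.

Bluefin

Northgate: Treynor = (11.8% − 1.4%) / 0.49 = 21.224
Alder: Treynor = (18.3% − 1.4%) / 1.15 = 14.696
Bluefin: Treynor = (21.2% − 1.4%) / 0.90 = 22.000
Highest: Bluefin (22.000).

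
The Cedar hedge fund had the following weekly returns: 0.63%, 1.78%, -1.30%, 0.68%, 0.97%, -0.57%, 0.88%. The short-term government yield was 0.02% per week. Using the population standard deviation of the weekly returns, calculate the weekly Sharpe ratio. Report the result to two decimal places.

r̄ = (0.63 + 1.78 − 1.3 + 0.68 + 0.97 − 0.57 + 0.88) / 7 = 0.4386%
Σ(r − r̄)² = (0.63 − 0.4386)² + (1.78 − 0.4386)² + … = 6.4115
σ = √[6.4115 / 7] = 0.9570%
Sharpe = (r̄ − rf) / σ = (0.4386 − 0.02) / 0.9570 = 0.4186 / 0.9570 = 0.4374

0.44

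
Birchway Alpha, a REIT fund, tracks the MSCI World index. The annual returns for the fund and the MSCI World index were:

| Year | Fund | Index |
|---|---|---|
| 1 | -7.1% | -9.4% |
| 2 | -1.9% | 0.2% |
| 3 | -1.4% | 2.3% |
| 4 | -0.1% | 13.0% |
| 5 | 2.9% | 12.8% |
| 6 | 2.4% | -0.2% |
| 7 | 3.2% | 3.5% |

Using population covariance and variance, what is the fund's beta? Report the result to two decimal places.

0.31

r̄p = -0.2857%,  r̄m = 3.1714%
Cov = Σ(rp − r̄p)(rm − r̄m) / 7 = 16.5747
Var(rm) = Σ(rm − r̄m)² / 7 = 52.6306
β = Cov / Var = 16.5747 / 52.6306 = 0.3149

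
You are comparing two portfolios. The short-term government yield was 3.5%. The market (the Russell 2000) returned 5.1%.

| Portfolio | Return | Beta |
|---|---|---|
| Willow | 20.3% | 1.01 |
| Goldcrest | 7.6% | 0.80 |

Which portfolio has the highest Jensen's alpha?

Willow: α = 20.3% − [3.5% + 1.01 × (5.1% − 3.5%)] = 15.184
Goldcrest: α = 7.6% − [3.5% + 0.80 × (5.1% − 3.5%)] = 2.820
Highest: Willow (15.184).

Willow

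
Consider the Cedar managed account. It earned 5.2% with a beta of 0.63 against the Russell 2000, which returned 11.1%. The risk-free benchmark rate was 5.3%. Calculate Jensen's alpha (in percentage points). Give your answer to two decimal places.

-3.75

CAPM expected return = Rf + β(Rm − Rf) = 5.3% + 0.63 × (11.1% − 5.3%) = 5.3 + 0.63 × 5.80 = 8.9540%
Jensen's α = Rp − E[R] = 5.2% − 8.9540% = -3.7540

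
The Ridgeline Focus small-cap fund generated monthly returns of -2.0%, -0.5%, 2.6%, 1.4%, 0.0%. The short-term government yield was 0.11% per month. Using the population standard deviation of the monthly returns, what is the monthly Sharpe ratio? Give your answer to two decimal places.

0.12

Mean return r̄ = 1.50 / 5 = 0.3000%
Σ(r − r̄)² = (-2 − 0.3000)² + (-0.5 − 0.3000)² + (2.6 − 0.3000)² + … = 12.5200
σ = √[12.5200 / 5] = 1.5824%
Sharpe = (r̄ − rf) / σ = (0.3000 − 0.11) / 1.5824 = 0.1900 / 1.5824 = 0.1201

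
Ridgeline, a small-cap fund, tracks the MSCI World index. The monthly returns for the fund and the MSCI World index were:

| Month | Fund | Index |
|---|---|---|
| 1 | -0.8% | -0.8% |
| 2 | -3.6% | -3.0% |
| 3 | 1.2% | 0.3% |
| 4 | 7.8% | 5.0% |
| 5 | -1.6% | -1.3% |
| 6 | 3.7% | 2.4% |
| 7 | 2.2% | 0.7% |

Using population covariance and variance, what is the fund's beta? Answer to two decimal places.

r̄p = 1.2714%,  r̄m = 0.4714%
Cov = Σ(rp − r̄p)(rm − r̄m) / 7 = 8.4435
Var(rm) = Σ(rm − r̄m)² / 7 = 5.8735
β = Cov / Var = 8.4435 / 5.8735 = 1.4376

1.44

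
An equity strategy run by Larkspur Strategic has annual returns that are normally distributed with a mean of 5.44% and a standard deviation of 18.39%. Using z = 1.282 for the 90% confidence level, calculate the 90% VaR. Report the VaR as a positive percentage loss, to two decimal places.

VaR (as % loss) = −(μ − z·σ) = −(5.44% − 1.282 × 18.39%) = −(-18.13598%) = 18.13598%

18.14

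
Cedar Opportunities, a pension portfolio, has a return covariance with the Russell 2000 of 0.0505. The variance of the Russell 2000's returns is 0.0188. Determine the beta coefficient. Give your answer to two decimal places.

2.69

β = Cov(Rp, Rm) / Var(Rm) = 0.0505 / 0.0188 = 2.6862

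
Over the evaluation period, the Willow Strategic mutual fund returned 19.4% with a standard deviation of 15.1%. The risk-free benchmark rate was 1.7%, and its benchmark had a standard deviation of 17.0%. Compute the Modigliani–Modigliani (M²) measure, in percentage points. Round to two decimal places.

Sharpe = (Rp − Rf) / σp = (19.4% − 1.7%) / 15.1% = 1.1722
M² = Rf + Sharpe × σm = 1.7% + 1.1722 × 17.0% = 21.6274%

21.63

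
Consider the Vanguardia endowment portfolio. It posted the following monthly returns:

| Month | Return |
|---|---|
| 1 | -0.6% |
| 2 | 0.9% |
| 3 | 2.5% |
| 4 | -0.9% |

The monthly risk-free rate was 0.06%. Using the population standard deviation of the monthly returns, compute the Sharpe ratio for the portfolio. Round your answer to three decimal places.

Mean return r̄ = 1.90 / 4 = 0.4750%
Σ(r − r̄)² = 7.3275; population σ = √(7.3275/4) = 1.3535%
Sharpe = (r̄ − rf) / σ = (0.4750 − 0.06) / 1.3535 = 0.4150 / 1.3535 = 0.3066

0.307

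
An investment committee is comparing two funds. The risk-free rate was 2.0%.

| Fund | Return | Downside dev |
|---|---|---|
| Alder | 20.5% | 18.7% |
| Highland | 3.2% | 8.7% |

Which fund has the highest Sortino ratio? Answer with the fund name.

Alder

Alder: Sortino ratio = (20.5% − 2.0%) / 18.7% = 0.989
Highland: Sortino ratio = (3.2% − 2.0%) / 8.7% = 0.138
Highest: Alder (0.989).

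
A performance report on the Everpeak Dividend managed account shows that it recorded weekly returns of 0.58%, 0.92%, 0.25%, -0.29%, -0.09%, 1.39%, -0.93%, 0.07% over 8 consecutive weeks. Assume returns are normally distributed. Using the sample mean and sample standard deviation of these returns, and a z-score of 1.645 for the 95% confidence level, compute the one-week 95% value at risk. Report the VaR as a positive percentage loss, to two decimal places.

r̄ = (0.58 + 0.92 + 0.25 − 0.29 − 0.09 + 1.39 − 0.93 + 0.07) / 8 = 0.2375%
Sample std dev = √[3.6882 / 7] = 0.7259%
VaR = −(r̄ − z·σ) = −(0.2375 − 1.645 × 0.7259) = −(-0.9566) = 0.9566%

0.96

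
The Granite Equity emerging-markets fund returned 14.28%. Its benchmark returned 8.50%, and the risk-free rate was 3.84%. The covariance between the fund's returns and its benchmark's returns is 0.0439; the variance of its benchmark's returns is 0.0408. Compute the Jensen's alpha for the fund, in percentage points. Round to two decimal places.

5.43

β = Cov / Var = 0.0439 / 0.0408 = 1.0760
E[R] = Rf + β(Rm − Rf) = 3.84% + 1.0760 × (8.50% − 3.84%) = 8.8542%
α = Rp − E[R] = 14.28% − 8.8542% = 5.4258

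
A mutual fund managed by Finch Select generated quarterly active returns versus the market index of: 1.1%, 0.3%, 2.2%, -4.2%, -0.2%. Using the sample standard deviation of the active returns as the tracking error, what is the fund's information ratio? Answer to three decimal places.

-0.066

Mean return r̄ = -0.80 / 5 = -0.1600%
Sample σ = √[Σ(r − r̄)² / 4] = √[23.6920 / 4] = √5.9230 = 2.4337%
IR = r̄ / tracking error = -0.1600 / 2.4337 = -0.0657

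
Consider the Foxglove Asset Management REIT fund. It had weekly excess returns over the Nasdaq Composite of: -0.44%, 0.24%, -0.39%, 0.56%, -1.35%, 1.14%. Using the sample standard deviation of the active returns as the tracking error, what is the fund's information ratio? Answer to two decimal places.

-0.05

r̄ = (-0.44 + 0.24 − 0.39 + 0.56 − 1.35 + 1.14) / 6 = -0.0400%
Sample std dev = √[3.8294 / 5] = 0.8751%
IR = r̄ / tracking error = -0.0400 / 0.8751 = -0.0457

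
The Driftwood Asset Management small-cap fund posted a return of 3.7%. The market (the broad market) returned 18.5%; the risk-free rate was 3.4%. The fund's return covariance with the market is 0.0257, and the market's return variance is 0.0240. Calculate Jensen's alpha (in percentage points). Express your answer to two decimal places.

-15.87

β = Cov / Var = 0.0257 / 0.0240 = 1.0708
E[R] = Rf + β(Rm − Rf) = 3.4% + 1.0708 × (18.5% − 3.4%) = 19.5691%
α = Rp − E[R] = 3.7% − 19.5691% = -15.8691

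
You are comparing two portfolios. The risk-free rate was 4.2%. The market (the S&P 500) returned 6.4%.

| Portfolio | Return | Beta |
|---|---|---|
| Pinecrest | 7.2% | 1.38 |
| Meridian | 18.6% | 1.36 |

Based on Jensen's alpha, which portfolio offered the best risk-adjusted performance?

Meridian

Pinecrest: α = 7.2% − [4.2% + 1.38 × (6.4% − 4.2%)] = -0.036
Meridian: α = 18.6% − [4.2% + 1.36 × (6.4% − 4.2%)] = 11.408
Highest: Meridian (11.408).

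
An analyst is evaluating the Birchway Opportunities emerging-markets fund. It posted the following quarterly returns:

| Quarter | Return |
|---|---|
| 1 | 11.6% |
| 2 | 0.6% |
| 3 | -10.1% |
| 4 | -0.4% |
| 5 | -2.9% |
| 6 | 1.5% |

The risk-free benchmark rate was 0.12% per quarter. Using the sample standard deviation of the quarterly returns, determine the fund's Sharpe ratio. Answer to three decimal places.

-0.010

Mean return r̄ = 0.30 / 6 = 0.0500%
Σ(r − r̄)² = 247.7350; sample σ = √(247.7350/5) = 7.0390%
Sharpe = (r̄ − rf) / σ = (0.0500 − 0.12) / 7.0390 = -0.0700 / 7.0390 = -0.0099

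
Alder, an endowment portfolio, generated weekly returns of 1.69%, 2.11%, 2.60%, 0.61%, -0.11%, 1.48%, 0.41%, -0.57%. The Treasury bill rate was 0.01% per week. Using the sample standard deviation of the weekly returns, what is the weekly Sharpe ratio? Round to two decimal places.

Mean return r̄ = 8.220 / 8 = 1.0275%
Σ(r − r̄)² = (1.69 − 1.0275)² + (2.11 − 1.0275)² + … = 8.6898
σ = √[8.6898 / 7] = 1.1142%
Sharpe = (r̄ − rf) / σ = (1.0275 − 0.01) / 1.1142 = 1.0175 / 1.1142 = 0.9132

0.91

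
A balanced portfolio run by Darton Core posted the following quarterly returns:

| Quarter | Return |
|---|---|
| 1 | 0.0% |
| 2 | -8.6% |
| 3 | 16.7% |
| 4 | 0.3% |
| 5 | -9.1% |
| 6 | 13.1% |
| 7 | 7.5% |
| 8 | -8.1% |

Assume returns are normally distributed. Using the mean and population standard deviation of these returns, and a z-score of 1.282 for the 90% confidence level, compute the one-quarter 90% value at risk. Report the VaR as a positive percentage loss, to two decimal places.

10.62

r̄ = (0 − 8.6 + 16.7 + 0.3 − 9.1 + 13.1 + 7.5 − 8.1) / 8 = 11.80 / 8 = 1.4750%
Σ(r − r̄)² = 711.8150; population σ = √(711.8150/8) = 9.4328%
VaR = −(r̄ − z·σ) = −(1.4750 − 1.282 × 9.4328) = −(-10.6178) = 10.6178%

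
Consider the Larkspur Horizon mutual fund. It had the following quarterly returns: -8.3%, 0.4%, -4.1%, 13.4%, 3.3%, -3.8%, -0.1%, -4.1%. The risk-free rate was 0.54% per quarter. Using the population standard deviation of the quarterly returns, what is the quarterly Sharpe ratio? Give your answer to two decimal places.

Mean return r̄ = -3.30 / 8 = -0.4125%
Population σ = √[Σ(r − r̄)² / 8] = √[306.2088 / 8] = √38.2761 = 6.1868%
Sharpe = (r̄ − rf) / σ = (-0.4125 − 0.54) / 6.1868 = -0.9525 / 6.1868 = -0.1540

-0.15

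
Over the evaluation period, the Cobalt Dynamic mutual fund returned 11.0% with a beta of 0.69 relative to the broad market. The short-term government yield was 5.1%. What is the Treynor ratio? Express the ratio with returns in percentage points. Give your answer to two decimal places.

8.55

Treynor = (Rp − Rf) / β = (11.0% − 5.1%) / 0.69 = 5.90 / 0.69 = 8.5507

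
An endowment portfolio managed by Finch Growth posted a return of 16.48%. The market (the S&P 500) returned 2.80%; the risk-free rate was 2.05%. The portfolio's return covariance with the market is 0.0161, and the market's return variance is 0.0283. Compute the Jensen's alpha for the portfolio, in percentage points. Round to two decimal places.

β = Cov / Var = 0.0161 / 0.0283 = 0.5689
E[R] = Rf + β(Rm − Rf) = 2.05% + 0.5689 × (2.80% − 2.05%) = 2.4767%
α = Rp − E[R] = 16.48% − 2.4767% = 14.0033

14.00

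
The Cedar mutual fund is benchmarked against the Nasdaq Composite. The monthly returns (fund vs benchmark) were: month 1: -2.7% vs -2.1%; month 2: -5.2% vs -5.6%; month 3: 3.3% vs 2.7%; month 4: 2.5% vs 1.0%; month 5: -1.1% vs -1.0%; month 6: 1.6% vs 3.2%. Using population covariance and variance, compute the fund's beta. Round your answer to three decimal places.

0.949

r̄p = -0.2667%,  r̄m = -0.3000%
Cov = Σ(rp − r̄p)(rm − r̄m) / 6 = 8.6567
Var(rm) = Σ(rm − r̄m)² / 6 = 9.1267
β = Cov / Var = 8.6567 / 9.1267 = 0.9485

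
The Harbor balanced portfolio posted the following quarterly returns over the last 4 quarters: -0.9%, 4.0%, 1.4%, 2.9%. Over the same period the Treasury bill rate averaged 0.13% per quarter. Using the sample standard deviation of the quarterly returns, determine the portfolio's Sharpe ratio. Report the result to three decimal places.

r̄ = (-0.9 + 4 + 1.4 + 2.9) / 4 = 1.8500%
Sample σ = √[Σ(r − r̄)² / 3] = √[13.4900 / 3] = √4.4967 = 2.1205%
Sharpe = (r̄ − rf) / σ = (1.8500 − 0.13) / 2.1205 = 1.7200 / 2.1205 = 0.8111

0.811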